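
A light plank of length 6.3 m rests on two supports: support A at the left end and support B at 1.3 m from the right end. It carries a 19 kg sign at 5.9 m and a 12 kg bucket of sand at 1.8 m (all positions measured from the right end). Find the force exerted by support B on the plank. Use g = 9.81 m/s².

R_B ≈ 121 N

About support A:
Sign: 19 × 9.81 = 186.4 N down at 5.9 m → arm 0.4 m, τ = 186.4 × 0.4 = 74.56 N·m clockwise.
Bucket of sand: 12 × 9.81 = 117.7 N down at 1.8 m → arm 4.5 m, τ = 117.7 × 4.5 = 529.6 N·m clockwise.
Net load moment about support A = 604.2 N·m clockwise.
Reaction R at support B is upward at 1.3 m, arm 5 m → moment R × 5 counterclockwise.
Balancing moments: R × 5 = 604.2, giving R = 121 N.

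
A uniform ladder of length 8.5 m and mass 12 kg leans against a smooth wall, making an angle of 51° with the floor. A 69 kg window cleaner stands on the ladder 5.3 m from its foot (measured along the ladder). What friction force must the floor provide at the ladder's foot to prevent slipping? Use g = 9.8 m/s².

f ≈ 389 N

Sum moments about the foot of the ladder (the floor normal and friction both act there and drop out).
Ladder weight 12×9.8 = 117.6 N acts at 4.25 m along the ladder; its horizontal arm is 4.25·cos51° = 2.675 m → τ = 314.6 N·m clockwise.
Window cleaner: 69×9.8 = 676.2 N at 5.3 m → arm 3.335 m → τ = 2255 N·m clockwise.
Wall normal N acts horizontally at the top; its moment arm is the height L sinθ = 8.5·sin51° = 6.606 m, counterclockwise.
Balancing moments: N × 6.606 = 2570, giving N = 389 N.
ΣFx = 0: friction at the foot balances the wall's push, so f = N_wall = 389 N.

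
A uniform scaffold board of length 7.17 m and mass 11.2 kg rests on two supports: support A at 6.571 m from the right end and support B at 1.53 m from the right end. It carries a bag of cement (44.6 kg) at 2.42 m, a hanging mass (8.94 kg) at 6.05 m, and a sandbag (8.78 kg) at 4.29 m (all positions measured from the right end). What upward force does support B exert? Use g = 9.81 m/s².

R_B ≈ 473 N

About support A:
Beam weight: 11.2 × 9.81 = 109.9 N down at 3.585 m → arm 2.986 m, τ = 109.9 × 2.986 = 328.2 N·m clockwise.
Bag of cement: 44.6 × 9.81 = 437.5 N down at 2.42 m → arm 4.151 m, τ = 437.5 × 4.151 = 1816 N·m clockwise.
Hanging mass: 8.94 × 9.81 = 87.7 N down at 6.05 m → arm 0.521 m, τ = 87.7 × 0.521 = 45.69 N·m clockwise.
Sandbag: 8.78 × 9.81 = 86.13 N down at 4.29 m → arm 2.281 m, τ = 86.13 × 2.281 = 196.5 N·m clockwise.
Net load moment about support A = 2386 N·m clockwise.
Reaction R at support B is upward at 1.53 m, arm 5.041 m → moment R × 5.041 counterclockwise.
Setting net torque to zero: R × 5.041 = 2386 → R = 473 N.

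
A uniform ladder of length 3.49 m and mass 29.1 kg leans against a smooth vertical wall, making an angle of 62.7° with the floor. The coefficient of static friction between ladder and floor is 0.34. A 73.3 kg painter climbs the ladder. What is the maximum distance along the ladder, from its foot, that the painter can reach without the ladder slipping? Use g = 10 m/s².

Sum moments about the foot of the ladder (the floor normal and friction both act there and drop out).
Ladder weight 29.1×10 = 291 N acts at 1.745 m along the ladder; its horizontal arm is 1.745·cos62.7° = 0.8003 m → τ = 232.9 N·m clockwise.
Painter weight 73.3×10 = 733 N at distance d → arm d·cos62.7° → τ = 733·d·0.4586 clockwise.
Wall normal N at the top has arm L sinθ = 3.101 m counterclockwise, so Στ = 0 gives N·3.101 = 232.9 + 336.2·d.
ΣFy = 0 ⇒ N_floor = 1024 N, so the maximum friction is μ_s·N_floor = 0.34×1024 = 348.2 N. ΣFx = 0 ⇒ N_wall = f, so at the slipping point N = 348.2 N.
Substituting: 348.2×3.101 = 232.9 + 336.2·d ⇒ d = (1080 − 232.9) / 336.2 = 2.52 m.

d ≈ 2.52 m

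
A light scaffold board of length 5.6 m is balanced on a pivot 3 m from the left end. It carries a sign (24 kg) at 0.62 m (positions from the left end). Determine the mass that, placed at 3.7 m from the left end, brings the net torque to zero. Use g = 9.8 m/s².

Choose the pivot (at 3 m from the left end) as the axis so the support reaction has zero arm there.
Sign: 24 × 9.8 = 235.2 N down at 0.62 m → arm 2.38 m, τ = 235.2 × 2.38 = 559.8 N·m counterclockwise.
Net moment of known loads = 559.8 N·m counterclockwise.
An unknown mass m at 3.7 m has arm 0.7 m; its moment is m·g·0.7 clockwise.
For rotational equilibrium, m × 9.8 × 0.7 = 559.8, so m = 559.8 / (9.8 × 0.7) = 81.6 kg.

m ≈ 81.6 kg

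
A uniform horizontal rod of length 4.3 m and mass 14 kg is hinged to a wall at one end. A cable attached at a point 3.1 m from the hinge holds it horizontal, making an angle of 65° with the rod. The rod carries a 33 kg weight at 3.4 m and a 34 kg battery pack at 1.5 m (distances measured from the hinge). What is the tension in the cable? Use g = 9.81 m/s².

T ≈ 675 N

About the hinge:
Beam weight: 14 × 9.81 = 137.3 N down at 2.15 m → arm 2.15 m, τ = 137.3 × 2.15 = 295.2 N·m clockwise.
Weight: 33 × 9.81 = 323.7 N down at 3.4 m → arm 3.4 m, τ = 323.7 × 3.4 = 1101 N·m clockwise.
Battery pack: 34 × 9.81 = 333.5 N down at 1.5 m → arm 1.5 m, τ = 333.5 × 1.5 = 500.2 N·m clockwise.
Total clockwise load moment = 1896 N·m.
The cable tension T acts at 3.1 m; only its component perpendicular to the rod, T sinθ, produces torque. sin 65° = 0.9063.
Setting net torque to zero: T × 3.1 × 0.9063 = 1896 → T = 1896 / 2.81 = 675 N.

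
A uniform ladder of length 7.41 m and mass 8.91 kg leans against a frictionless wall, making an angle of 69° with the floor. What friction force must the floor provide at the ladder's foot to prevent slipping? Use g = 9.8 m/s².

f ≈ 16.8 N

Taking torques about the foot of the ladder:
Ladder weight 8.91×9.8 = 87.32 N acts at 3.705 m along the ladder; its horizontal arm is 3.705·cos69° = 1.328 m → τ = 116 N·m clockwise.
Wall normal N acts horizontally at the top; its moment arm is the height L sinθ = 7.41·sin69° = 6.918 m, counterclockwise.
For rotational equilibrium, N × 6.918 = 116, so N = 16.8 N.
ΣFx = 0: friction at the foot balances the wall's push, so f = N_wall = 16.8 N.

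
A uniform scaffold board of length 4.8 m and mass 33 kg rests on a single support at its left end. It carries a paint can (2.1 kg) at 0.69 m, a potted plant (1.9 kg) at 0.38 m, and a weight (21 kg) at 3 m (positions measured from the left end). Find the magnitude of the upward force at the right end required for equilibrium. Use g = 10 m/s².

Sum moments about the left end (the unknown pivot reaction has zero arm there).
Beam weight: 33 × 10 = 330 N down at 2.4 m → arm 2.4 m, τ = 330 × 2.4 = 792 N·m clockwise.
Paint can: 2.1 × 10 = 21 N down at 0.69 m → arm 0.69 m, τ = 21 × 0.69 = 14.49 N·m clockwise.
Potted plant: 1.9 × 10 = 19 N down at 0.38 m → arm 0.38 m, τ = 19 × 0.38 = 7.22 N·m clockwise.
Weight: 21 × 10 = 210 N down at 3 m → arm 3 m, τ = 210 × 3 = 630 N·m clockwise.
Net moment of the loads = 1444 N·m clockwise.
The upward force F acts at the right end, arm 4.8 m, giving F × 4.8 counterclockwise.
For rotational equilibrium, F × 4.8 = 1444, so F = 1444 / 4.8 = 301 N.

F ≈ 301 N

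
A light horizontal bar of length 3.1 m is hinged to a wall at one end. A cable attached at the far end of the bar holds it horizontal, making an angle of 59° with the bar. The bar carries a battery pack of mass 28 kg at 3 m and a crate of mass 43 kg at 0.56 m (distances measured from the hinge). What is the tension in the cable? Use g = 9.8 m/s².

Sum moments about the hinge (the unknown hinge reaction has zero arm there).
Battery pack: 28 × 9.8 = 274.4 N down at 3 m → arm 3 m, τ = 274.4 × 3 = 823.2 N·m clockwise.
Crate: 43 × 9.8 = 421.4 N down at 0.56 m → arm 0.56 m, τ = 421.4 × 0.56 = 236 N·m clockwise.
Total clockwise load moment = 1059 N·m.
The cable tension T acts at 3.1 m; only its component perpendicular to the bar, T sinθ, produces torque. sin 59° = 0.8572.
Balancing moments: T × 3.1 × 0.8572 = 1059, giving T = 1059 / 2.657 = 399 N.

T ≈ 399 N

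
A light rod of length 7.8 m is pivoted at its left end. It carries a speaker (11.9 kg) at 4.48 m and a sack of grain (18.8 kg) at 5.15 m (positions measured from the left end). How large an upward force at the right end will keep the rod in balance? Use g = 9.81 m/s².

Sum moments about the left end (the unknown pivot reaction has zero arm there).
Speaker: 11.9 × 9.81 = 116.7 N down at 4.48 m → arm 4.48 m, τ = 116.7 × 4.48 = 522.8 N·m clockwise.
Sack of grain: 18.8 × 9.81 = 184.4 N down at 5.15 m → arm 5.15 m, τ = 184.4 × 5.15 = 949.7 N·m clockwise.
Net moment of the loads = 1472 N·m clockwise.
The upward force F acts at the right end, arm 7.8 m, giving F × 7.8 counterclockwise.
Στ = 0 ⇒ F × 7.8 = 1472 ⇒ F = 1472 / 7.8 = 189 N.

F ≈ 189 N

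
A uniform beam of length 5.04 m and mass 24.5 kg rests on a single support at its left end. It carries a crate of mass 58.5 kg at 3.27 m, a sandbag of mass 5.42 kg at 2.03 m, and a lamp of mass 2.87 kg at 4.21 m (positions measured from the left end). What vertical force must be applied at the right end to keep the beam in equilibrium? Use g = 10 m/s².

F ≈ 548 N

Taking torques about the left end:
Beam weight: 24.5 × 10 = 245 N down at 2.52 m → arm 2.52 m, τ = 245 × 2.52 = 617.4 N·m clockwise.
Crate: 58.5 × 10 = 585 N down at 3.27 m → arm 3.27 m, τ = 585 × 3.27 = 1913 N·m clockwise.
Sandbag: 5.42 × 10 = 54.2 N down at 2.03 m → arm 2.03 m, τ = 54.2 × 2.03 = 110 N·m clockwise.
Lamp: 2.87 × 10 = 28.7 N down at 4.21 m → arm 4.21 m, τ = 28.7 × 4.21 = 120.8 N·m clockwise.
Net moment of the loads = 2761 N·m clockwise.
The upward force F acts at the right end, arm 5.04 m, giving F × 5.04 counterclockwise.
For rotational equilibrium, F × 5.04 = 2761, so F = 2761 / 5.04 = 548 N.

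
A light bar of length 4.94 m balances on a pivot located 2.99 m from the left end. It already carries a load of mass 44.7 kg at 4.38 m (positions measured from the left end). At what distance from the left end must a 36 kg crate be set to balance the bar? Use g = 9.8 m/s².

Taking torques about the pivot (at 2.99 m from the left end):
Load: 44.7 × 9.8 = 438.1 N down at 4.38 m → arm 1.39 m, τ = 438.1 × 1.39 = 609 N·m clockwise.
Net moment of existing loads = 609 N·m clockwise.
The crate weighs 36 × 9.8 = 352.8 N and must supply an equal counterclockwise moment, so its lever arm about the pivot is 609 / 352.8 = 1.73 m.
That puts it at 2.99 − 1.73 = 1.26 m from the left end.

x ≈ 1.26 m from the left end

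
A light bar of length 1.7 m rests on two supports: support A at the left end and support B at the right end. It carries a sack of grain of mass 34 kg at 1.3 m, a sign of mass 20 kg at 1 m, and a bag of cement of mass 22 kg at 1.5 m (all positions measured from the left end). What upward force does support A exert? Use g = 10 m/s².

R_A ≈ 188 N

Choose support B as the axis so its reaction then has zero moment arm.
Sack of grain: 34 × 10 = 340 N down at 1.3 m → arm 0.4 m, τ = 340 × 0.4 = 136 N·m counterclockwise.
Sign: 20 × 10 = 200 N down at 1 m → arm 0.7 m, τ = 200 × 0.7 = 140 N·m counterclockwise.
Bag of cement: 22 × 10 = 220 N down at 1.5 m → arm 0.2 m, τ = 220 × 0.2 = 44 N·m counterclockwise.
Net load moment about support B = 320 N·m counterclockwise.
Reaction R at support A is upward at 0 m, arm 1.7 m → moment R × 1.7 clockwise.
Στ = 0 ⇒ R × 1.7 = 320 ⇒ R = 188 N.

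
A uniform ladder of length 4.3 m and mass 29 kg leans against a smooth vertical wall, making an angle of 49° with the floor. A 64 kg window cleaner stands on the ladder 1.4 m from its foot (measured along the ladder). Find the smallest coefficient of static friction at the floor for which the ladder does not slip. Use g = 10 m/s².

μ_min ≈ 0.33

About the foot of the ladder:
Ladder weight 29×10 = 290 N acts at 2.15 m along the ladder; its horizontal arm is 2.15·cos49° = 1.411 m → τ = 409.2 N·m clockwise.
Window cleaner: 64×10 = 640 N at 1.4 m → arm 0.9185 m → τ = 587.8 N·m clockwise.
Wall normal N acts horizontally at the top; its moment arm is the height L sinθ = 4.3·sin49° = 3.245 m, counterclockwise.
Setting net torque to zero: N × 3.245 = 997 → N = 307.2 N.
ΣFx = 0 ⇒ f = N_wall = 307.2 N. ΣFy = 0 ⇒ N_floor = 930 N.
μ_min = f / N_floor = 307.2 / 930 = 0.33.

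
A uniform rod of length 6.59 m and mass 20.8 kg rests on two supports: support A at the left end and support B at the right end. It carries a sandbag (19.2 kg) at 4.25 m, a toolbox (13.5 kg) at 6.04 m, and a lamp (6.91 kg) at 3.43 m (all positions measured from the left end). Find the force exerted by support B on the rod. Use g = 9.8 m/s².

R_B ≈ 380 N

Taking torques about support A:
Beam weight: 20.8 × 9.8 = 203.8 N down at 3.295 m → arm 3.295 m, τ = 203.8 × 3.295 = 671.5 N·m clockwise.
Sandbag: 19.2 × 9.8 = 188.2 N down at 4.25 m → arm 4.25 m, τ = 188.2 × 4.25 = 799.8 N·m clockwise.
Toolbox: 13.5 × 9.8 = 132.3 N down at 6.04 m → arm 6.04 m, τ = 132.3 × 6.04 = 799.1 N·m clockwise.
Lamp: 6.91 × 9.8 = 67.72 N down at 3.43 m → arm 3.43 m, τ = 67.72 × 3.43 = 232.3 N·m clockwise.
Net load moment about support A = 2503 N·m clockwise.
Reaction R at support B is upward at 6.59 m, arm 6.59 m → moment R × 6.59 counterclockwise.
For rotational equilibrium, R × 6.59 = 2503, so R = 380 N.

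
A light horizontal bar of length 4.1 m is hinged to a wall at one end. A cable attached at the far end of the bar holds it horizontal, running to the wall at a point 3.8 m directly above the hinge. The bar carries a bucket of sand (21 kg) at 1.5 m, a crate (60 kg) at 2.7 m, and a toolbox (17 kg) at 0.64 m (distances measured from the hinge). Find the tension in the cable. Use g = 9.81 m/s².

T ≈ 719 N

About the hinge:
Bucket of sand: 21 × 9.81 = 206 N down at 1.5 m → arm 1.5 m, τ = 206 × 1.5 = 309 N·m clockwise.
Crate: 60 × 9.81 = 588.6 N down at 2.7 m → arm 2.7 m, τ = 588.6 × 2.7 = 1589 N·m clockwise.
Toolbox: 17 × 9.81 = 166.8 N down at 0.64 m → arm 0.64 m, τ = 166.8 × 0.64 = 106.8 N·m clockwise.
Total clockwise load moment = 2005 N·m.
The cable tension T acts at 4.1 m; only its component perpendicular to the bar, T sinθ, produces torque. sinθ = h/√(h²+d²) = 3.8/√(3.8²+4.1²) = 0.6798.
For rotational equilibrium, T × 4.1 × 0.6798 = 2005, so T = 2005 / 2.787 = 719 N.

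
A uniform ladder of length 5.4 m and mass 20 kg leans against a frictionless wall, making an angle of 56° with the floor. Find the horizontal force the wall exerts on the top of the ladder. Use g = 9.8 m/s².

Take moments about the foot of the ladder.
Ladder weight 20×9.8 = 196 N acts at 2.7 m along the ladder; its horizontal arm is 2.7·cos56° = 1.51 m → τ = 296 N·m clockwise.
Wall normal N acts horizontally at the top; its moment arm is the height L sinθ = 5.4·sin56° = 4.477 m, counterclockwise.
Στ = 0 ⇒ N × 4.477 = 296 ⇒ N = 66.1 N.

N_wall ≈ 66.1 N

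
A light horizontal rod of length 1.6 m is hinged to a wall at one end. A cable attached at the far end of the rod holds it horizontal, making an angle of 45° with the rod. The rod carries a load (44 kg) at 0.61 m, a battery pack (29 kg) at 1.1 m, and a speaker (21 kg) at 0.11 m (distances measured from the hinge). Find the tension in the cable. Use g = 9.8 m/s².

Take moments about the hinge.
Load: 44 × 9.8 = 431.2 N down at 0.61 m → arm 0.61 m, τ = 431.2 × 0.61 = 263 N·m clockwise.
Battery pack: 29 × 9.8 = 284.2 N down at 1.1 m → arm 1.1 m, τ = 284.2 × 1.1 = 312.6 N·m clockwise.
Speaker: 21 × 9.8 = 205.8 N down at 0.11 m → arm 0.11 m, τ = 205.8 × 0.11 = 22.64 N·m clockwise.
Total clockwise load moment = 598.2 N·m.
The cable tension T acts at 1.6 m; only its component perpendicular to the rod, T sinθ, produces torque. sin 45° = 0.7071.
Setting net torque to zero: T × 1.6 × 0.7071 = 598.2 → T = 598.2 / 1.131 = 529 N.

T ≈ 529 N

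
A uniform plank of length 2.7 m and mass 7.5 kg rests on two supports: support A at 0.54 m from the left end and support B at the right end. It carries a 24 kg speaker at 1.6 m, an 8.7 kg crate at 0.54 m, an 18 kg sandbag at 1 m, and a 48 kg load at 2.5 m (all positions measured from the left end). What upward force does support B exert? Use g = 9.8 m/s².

Choose support A as the axis so its reaction then has zero moment arm.
Beam weight: 7.5 × 9.8 = 73.5 N down at 1.35 m → arm 0.81 m, τ = 73.5 × 0.81 = 59.54 N·m clockwise.
Speaker: 24 × 9.8 = 235.2 N down at 1.6 m → arm 1.06 m, τ = 235.2 × 1.06 = 249.3 N·m clockwise.
Crate: acts at the support A, moment arm 0 → no torque.
Sandbag: 18 × 9.8 = 176.4 N down at 1 m → arm 0.46 m, τ = 176.4 × 0.46 = 81.14 N·m clockwise.
Load: 48 × 9.8 = 470.4 N down at 2.5 m → arm 1.96 m, τ = 470.4 × 1.96 = 922 N·m clockwise.
Net load moment about support A = 1312 N·m clockwise.
Reaction R at support B is upward at 2.7 m, arm 2.16 m → moment R × 2.16 counterclockwise.
Στ = 0 ⇒ R × 2.16 = 1312 ⇒ R = 607 N.

R_B ≈ 607 N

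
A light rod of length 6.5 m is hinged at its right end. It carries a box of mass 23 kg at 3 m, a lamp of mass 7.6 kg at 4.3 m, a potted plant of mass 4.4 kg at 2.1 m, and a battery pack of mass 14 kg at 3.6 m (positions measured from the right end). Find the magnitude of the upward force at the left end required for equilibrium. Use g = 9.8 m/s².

F ≈ 243 N

Sum moments about the right end (the unknown pivot reaction has zero arm there).
Box: 23 × 9.8 = 225.4 N down at 3 m → arm 3 m, τ = 225.4 × 3 = 676.2 N·m counterclockwise.
Lamp: 7.6 × 9.8 = 74.48 N down at 4.3 m → arm 4.3 m, τ = 74.48 × 4.3 = 320.3 N·m counterclockwise.
Potted plant: 4.4 × 9.8 = 43.12 N down at 2.1 m → arm 2.1 m, τ = 43.12 × 2.1 = 90.55 N·m counterclockwise.
Battery pack: 14 × 9.8 = 137.2 N down at 3.6 m → arm 3.6 m, τ = 137.2 × 3.6 = 493.9 N·m counterclockwise.
Net moment of the loads = 1581 N·m counterclockwise.
The upward force F acts at the left end, arm 6.5 m, giving F × 6.5 clockwise.
For rotational equilibrium, F × 6.5 = 1581, so F = 1581 / 6.5 = 243 N.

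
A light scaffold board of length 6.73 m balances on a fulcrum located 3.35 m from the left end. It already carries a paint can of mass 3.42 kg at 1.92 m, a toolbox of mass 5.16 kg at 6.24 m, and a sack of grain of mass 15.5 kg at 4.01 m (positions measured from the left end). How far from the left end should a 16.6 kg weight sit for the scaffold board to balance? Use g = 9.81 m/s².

x ≈ 2.13 m from the left end

Take moments about the fulcrum (at 3.35 m from the left end).
Paint can: 3.42 × 9.81 = 33.55 N down at 1.92 m → arm 1.43 m, τ = 33.55 × 1.43 = 47.98 N·m counterclockwise.
Toolbox: 5.16 × 9.81 = 50.62 N down at 6.24 m → arm 2.89 m, τ = 50.62 × 2.89 = 146.3 N·m clockwise.
Sack of grain: 15.5 × 9.81 = 152.1 N down at 4.01 m → arm 0.66 m, τ = 152.1 × 0.66 = 100.4 N·m clockwise.
Net moment of existing loads = 198.7 N·m clockwise.
The weight weighs 16.6 × 9.81 = 162.8 N and must supply an equal counterclockwise moment, so its lever arm about the fulcrum is 198.7 / 162.8 = 1.22 m.
That puts it at 3.35 − 1.22 = 2.13 m from the left end.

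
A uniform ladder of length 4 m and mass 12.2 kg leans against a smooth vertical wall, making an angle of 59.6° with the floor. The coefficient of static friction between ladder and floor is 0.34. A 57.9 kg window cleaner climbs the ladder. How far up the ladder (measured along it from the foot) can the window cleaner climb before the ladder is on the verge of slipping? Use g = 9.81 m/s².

d ≈ 2.39 m

About the foot of the ladder:
Ladder weight 12.2×9.81 = 119.7 N acts at 2 m along the ladder; its horizontal arm is 2·cos59.6° = 1.012 m → τ = 121.1 N·m clockwise.
Window cleaner weight 57.9×9.81 = 568 N at distance d → arm d·cos59.6° → τ = 568·d·0.506 clockwise.
Wall normal N at the top has arm L sinθ = 3.45 m counterclockwise, so Στ = 0 gives N·3.45 = 121.1 + 287.4·d.
ΣFy = 0 ⇒ N_floor = 687.7 N, so the maximum friction is μ_s·N_floor = 0.34×687.7 = 233.8 N. ΣFx = 0 ⇒ N_wall = f, so at the slipping point N = 233.8 N.
Substituting: 233.8×3.45 = 121.1 + 287.4·d ⇒ d = (806.6 − 121.1) / 287.4 = 2.39 m.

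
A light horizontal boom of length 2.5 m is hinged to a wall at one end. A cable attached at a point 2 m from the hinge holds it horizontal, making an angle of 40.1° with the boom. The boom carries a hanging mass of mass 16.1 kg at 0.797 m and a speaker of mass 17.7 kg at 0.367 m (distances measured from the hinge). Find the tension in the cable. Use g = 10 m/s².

Taking torques about the hinge:
Hanging mass: 16.1 × 10 = 161 N down at 0.797 m → arm 0.797 m, τ = 161 × 0.797 = 128.3 N·m clockwise.
Speaker: 17.7 × 10 = 177 N down at 0.367 m → arm 0.367 m, τ = 177 × 0.367 = 64.96 N·m clockwise.
Total clockwise load moment = 193.3 N·m.
The cable tension T acts at 2 m; only its component perpendicular to the boom, T sinθ, produces torque. sin 40.1° = 0.6441.
Στ = 0 ⇒ T × 2 × 0.6441 = 193.3 ⇒ T = 193.3 / 1.288 = 150 N.

T ≈ 150 N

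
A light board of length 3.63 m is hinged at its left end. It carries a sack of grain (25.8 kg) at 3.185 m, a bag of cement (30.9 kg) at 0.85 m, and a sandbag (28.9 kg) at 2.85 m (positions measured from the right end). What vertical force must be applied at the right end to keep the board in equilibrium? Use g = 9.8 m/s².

Taking torques about the left end:
Sack of grain: 25.8 × 9.8 = 252.8 N down at 3.185 m → arm 0.445 m, τ = 252.8 × 0.445 = 112.5 N·m clockwise.
Bag of cement: 30.9 × 9.8 = 302.8 N down at 0.85 m → arm 2.78 m, τ = 302.8 × 2.78 = 841.8 N·m clockwise.
Sandbag: 28.9 × 9.8 = 283.2 N down at 2.85 m → arm 0.78 m, τ = 283.2 × 0.78 = 220.9 N·m clockwise.
Net moment of the loads = 1175 N·m clockwise.
The upward force F acts at the right end, arm 3.63 m, giving F × 3.63 counterclockwise.
For rotational equilibrium, F × 3.63 = 1175, so F = 1175 / 3.63 = 324 N.

F ≈ 324 N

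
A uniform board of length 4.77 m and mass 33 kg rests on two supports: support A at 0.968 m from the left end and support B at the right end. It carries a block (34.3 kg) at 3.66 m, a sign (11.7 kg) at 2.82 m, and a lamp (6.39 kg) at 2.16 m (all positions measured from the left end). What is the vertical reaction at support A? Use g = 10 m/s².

R_A ≈ 411 N

Taking torques about support B:
Beam weight: 33 × 10 = 330 N down at 2.385 m → arm 2.385 m, τ = 330 × 2.385 = 787 N·m counterclockwise.
Block: 34.3 × 10 = 343 N down at 3.66 m → arm 1.11 m, τ = 343 × 1.11 = 380.7 N·m counterclockwise.
Sign: 11.7 × 10 = 117 N down at 2.82 m → arm 1.95 m, τ = 117 × 1.95 = 228.2 N·m counterclockwise.
Lamp: 6.39 × 10 = 63.9 N down at 2.16 m → arm 2.61 m, τ = 63.9 × 2.61 = 166.8 N·m counterclockwise.
Net load moment about support B = 1563 N·m counterclockwise.
Reaction R at support A is upward at 0.968 m, arm 3.802 m → moment R × 3.802 clockwise.
Setting net torque to zero: R × 3.802 = 1563 → R = 411 N.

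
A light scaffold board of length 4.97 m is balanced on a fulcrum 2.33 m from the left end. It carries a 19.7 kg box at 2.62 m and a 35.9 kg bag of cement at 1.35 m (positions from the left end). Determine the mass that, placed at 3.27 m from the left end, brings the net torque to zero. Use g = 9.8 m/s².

m ≈ 31.4 kg

About the fulcrum (at 2.33 m from the left end):
Box: 19.7 × 9.8 = 193.1 N down at 2.62 m → arm 0.29 m, τ = 193.1 × 0.29 = 56 N·m clockwise.
Bag of cement: 35.9 × 9.8 = 351.8 N down at 1.35 m → arm 0.98 m, τ = 351.8 × 0.98 = 344.8 N·m counterclockwise.
Net moment of known loads = 288.8 N·m counterclockwise.
An unknown mass m at 3.27 m has arm 0.94 m; its moment is m·g·0.94 clockwise.
Στ = 0 ⇒ m × 9.8 × 0.94 = 288.8 ⇒ m = 288.8 / (9.8 × 0.94) = 31.4 kg.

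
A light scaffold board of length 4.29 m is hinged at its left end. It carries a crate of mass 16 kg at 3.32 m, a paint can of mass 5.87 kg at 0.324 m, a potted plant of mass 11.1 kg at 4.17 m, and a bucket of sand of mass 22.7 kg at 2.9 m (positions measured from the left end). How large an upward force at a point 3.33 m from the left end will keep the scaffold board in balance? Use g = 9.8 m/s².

F ≈ 492 N

Taking torques about the left end:
Crate: 16 × 9.8 = 156.8 N down at 3.32 m → arm 3.32 m, τ = 156.8 × 3.32 = 520.6 N·m clockwise.
Paint can: 5.87 × 9.8 = 57.53 N down at 0.324 m → arm 0.324 m, τ = 57.53 × 0.324 = 18.64 N·m clockwise.
Potted plant: 11.1 × 9.8 = 108.8 N down at 4.17 m → arm 4.17 m, τ = 108.8 × 4.17 = 453.7 N·m clockwise.
Bucket of sand: 22.7 × 9.8 = 222.5 N down at 2.9 m → arm 2.9 m, τ = 222.5 × 2.9 = 645.2 N·m clockwise.
Net moment of the loads = 1638 N·m clockwise.
The upward force F acts at a point 3.33 m from the left end, arm 3.33 m, giving F × 3.33 counterclockwise.
For rotational equilibrium, F × 3.33 = 1638, so F = 1638 / 3.33 = 492 N.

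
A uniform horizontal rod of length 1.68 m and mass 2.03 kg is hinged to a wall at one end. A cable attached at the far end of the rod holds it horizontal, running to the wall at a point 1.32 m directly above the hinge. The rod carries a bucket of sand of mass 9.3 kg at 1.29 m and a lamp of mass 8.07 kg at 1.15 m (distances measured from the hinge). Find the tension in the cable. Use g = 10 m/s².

T ≈ 221 N

Sum moments about the hinge (the unknown hinge reaction has zero arm there).
Beam weight: 2.03 × 10 = 20.3 N down at 0.84 m → arm 0.84 m, τ = 20.3 × 0.84 = 17.05 N·m clockwise.
Bucket of sand: 9.3 × 10 = 93 N down at 1.29 m → arm 1.29 m, τ = 93 × 1.29 = 120 N·m clockwise.
Lamp: 8.07 × 10 = 80.7 N down at 1.15 m → arm 1.15 m, τ = 80.7 × 1.15 = 92.8 N·m clockwise.
Total clockwise load moment = 229.9 N·m.
The cable tension T acts at 1.68 m; only its component perpendicular to the rod, T sinθ, produces torque. sinθ = h/√(h²+d²) = 1.32/√(1.32²+1.68²) = 0.6178.
Balancing moments: T × 1.68 × 0.6178 = 229.9, giving T = 229.9 / 1.038 = 221 N.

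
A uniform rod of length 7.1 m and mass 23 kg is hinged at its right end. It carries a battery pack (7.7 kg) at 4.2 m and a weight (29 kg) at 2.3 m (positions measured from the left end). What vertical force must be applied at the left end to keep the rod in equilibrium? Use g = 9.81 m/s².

Take moments about the right end.
Beam weight: 23 × 9.81 = 225.6 N down at 3.55 m → arm 3.55 m, τ = 225.6 × 3.55 = 800.9 N·m counterclockwise.
Battery pack: 7.7 × 9.81 = 75.54 N down at 4.2 m → arm 2.9 m, τ = 75.54 × 2.9 = 219.1 N·m counterclockwise.
Weight: 29 × 9.81 = 284.5 N down at 2.3 m → arm 4.8 m, τ = 284.5 × 4.8 = 1366 N·m counterclockwise.
Net moment of the loads = 2386 N·m counterclockwise.
The upward force F acts at the left end, arm 7.1 m, giving F × 7.1 clockwise.
Στ = 0 ⇒ F × 7.1 = 2386 ⇒ F = 2386 / 7.1 = 336 N.

F ≈ 336 N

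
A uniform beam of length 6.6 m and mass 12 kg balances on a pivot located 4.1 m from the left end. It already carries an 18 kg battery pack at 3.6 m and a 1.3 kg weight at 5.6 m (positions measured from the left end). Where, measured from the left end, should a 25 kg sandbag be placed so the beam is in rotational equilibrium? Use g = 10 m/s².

x ≈ 4.77 m from the left end

Take moments about the pivot (at 4.1 m from the left end).
Beam weight: 12 × 10 = 120 N down at 3.3 m → arm 0.8 m, τ = 120 × 0.8 = 96 N·m counterclockwise.
Battery pack: 18 × 10 = 180 N down at 3.6 m → arm 0.5 m, τ = 180 × 0.5 = 90 N·m counterclockwise.
Weight: 1.3 × 10 = 13 N down at 5.6 m → arm 1.5 m, τ = 13 × 1.5 = 19.5 N·m clockwise.
Net moment of existing loads = 166.5 N·m counterclockwise.
The sandbag weighs 25 × 10 = 250 N and must supply an equal clockwise moment, so its lever arm about the pivot is 166.5 / 250 = 0.666 m.
That puts it at 4.1 + 0.666 = 4.77 m from the left end.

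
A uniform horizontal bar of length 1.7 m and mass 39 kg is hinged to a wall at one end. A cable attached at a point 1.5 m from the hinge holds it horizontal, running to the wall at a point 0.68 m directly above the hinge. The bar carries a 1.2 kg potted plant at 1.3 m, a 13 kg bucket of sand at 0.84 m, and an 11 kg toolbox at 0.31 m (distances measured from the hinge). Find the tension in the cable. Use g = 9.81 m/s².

T ≈ 777 N

Take moments about the hinge.
Beam weight: 39 × 9.81 = 382.6 N down at 0.85 m → arm 0.85 m, τ = 382.6 × 0.85 = 325.2 N·m clockwise.
Potted plant: 1.2 × 9.81 = 11.77 N down at 1.3 m → arm 1.3 m, τ = 11.77 × 1.3 = 15.3 N·m clockwise.
Bucket of sand: 13 × 9.81 = 127.5 N down at 0.84 m → arm 0.84 m, τ = 127.5 × 0.84 = 107.1 N·m clockwise.
Toolbox: 11 × 9.81 = 107.9 N down at 0.31 m → arm 0.31 m, τ = 107.9 × 0.31 = 33.45 N·m clockwise.
Total clockwise load moment = 481.1 N·m.
The cable tension T acts at 1.5 m; only its component perpendicular to the bar, T sinθ, produces torque. sinθ = h/√(h²+d²) = 0.68/√(0.68²+1.5²) = 0.4129.
Setting net torque to zero: T × 1.5 × 0.4129 = 481.1 → T = 481.1 / 0.6193 = 777 N.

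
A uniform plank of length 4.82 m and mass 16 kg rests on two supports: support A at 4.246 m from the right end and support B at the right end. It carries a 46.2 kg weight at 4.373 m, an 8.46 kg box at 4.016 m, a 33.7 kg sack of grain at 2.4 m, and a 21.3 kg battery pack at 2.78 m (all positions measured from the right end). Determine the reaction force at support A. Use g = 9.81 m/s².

About support B:
Beam weight: 16 × 9.81 = 157 N down at 2.41 m → arm 2.41 m, τ = 157 × 2.41 = 378.4 N·m counterclockwise.
Weight: 46.2 × 9.81 = 453.2 N down at 4.373 m → arm 4.373 m, τ = 453.2 × 4.373 = 1982 N·m counterclockwise.
Box: 8.46 × 9.81 = 82.99 N down at 4.016 m → arm 4.016 m, τ = 82.99 × 4.016 = 333.3 N·m counterclockwise.
Sack of grain: 33.7 × 9.81 = 330.6 N down at 2.4 m → arm 2.4 m, τ = 330.6 × 2.4 = 793.4 N·m counterclockwise.
Battery pack: 21.3 × 9.81 = 209 N down at 2.78 m → arm 2.78 m, τ = 209 × 2.78 = 581 N·m counterclockwise.
Net load moment about support B = 4068 N·m counterclockwise.
Reaction R at support A is upward at 4.246 m, arm 4.246 m → moment R × 4.246 clockwise.
Setting net torque to zero: R × 4.246 = 4068 → R = 958 N.

R_A ≈ 958 N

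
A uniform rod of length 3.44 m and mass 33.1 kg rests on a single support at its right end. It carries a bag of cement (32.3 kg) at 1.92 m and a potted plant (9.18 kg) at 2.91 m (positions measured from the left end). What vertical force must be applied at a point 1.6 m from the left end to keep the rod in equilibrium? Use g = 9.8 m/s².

F ≈ 591 N

Sum moments about the right end (the unknown pivot reaction has zero arm there).
Beam weight: 33.1 × 9.8 = 324.4 N down at 1.72 m → arm 1.72 m, τ = 324.4 × 1.72 = 558 N·m counterclockwise.
Bag of cement: 32.3 × 9.8 = 316.5 N down at 1.92 m → arm 1.52 m, τ = 316.5 × 1.52 = 481.1 N·m counterclockwise.
Potted plant: 9.18 × 9.8 = 89.96 N down at 2.91 m → arm 0.53 m, τ = 89.96 × 0.53 = 47.68 N·m counterclockwise.
Net moment of the loads = 1087 N·m counterclockwise.
The upward force F acts at a point 1.6 m from the left end, arm 1.84 m, giving F × 1.84 clockwise.
Balancing moments: F × 1.84 = 1087, giving F = 1087 / 1.84 = 591 N.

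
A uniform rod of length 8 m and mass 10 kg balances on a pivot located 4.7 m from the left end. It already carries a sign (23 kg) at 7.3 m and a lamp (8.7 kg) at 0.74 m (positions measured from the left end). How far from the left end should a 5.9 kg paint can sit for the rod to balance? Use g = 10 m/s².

Take moments about the pivot (at 4.7 m from the left end).
Beam weight: 10 × 10 = 100 N down at 4 m → arm 0.7 m, τ = 100 × 0.7 = 70 N·m counterclockwise.
Sign: 23 × 10 = 230 N down at 7.3 m → arm 2.6 m, τ = 230 × 2.6 = 598 N·m clockwise.
Lamp: 8.7 × 10 = 87 N down at 0.74 m → arm 3.96 m, τ = 87 × 3.96 = 344.5 N·m counterclockwise.
Net moment of existing loads = 183.5 N·m clockwise.
The paint can weighs 5.9 × 10 = 59 N and must supply an equal counterclockwise moment, so its lever arm about the pivot is 183.5 / 59 = 3.11 m.
That puts it at 4.7 − 3.11 = 1.59 m from the left end.

x ≈ 1.59 m from the left end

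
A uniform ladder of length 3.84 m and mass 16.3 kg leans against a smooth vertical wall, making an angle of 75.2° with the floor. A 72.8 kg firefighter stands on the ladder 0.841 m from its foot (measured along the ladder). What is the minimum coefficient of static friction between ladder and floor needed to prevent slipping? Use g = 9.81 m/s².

Taking torques about the foot of the ladder:
Ladder weight 16.3×9.81 = 159.9 N acts at 1.92 m along the ladder; its horizontal arm is 1.92·cos75.2° = 0.4905 m → τ = 78.43 N·m clockwise.
Firefighter: 72.8×9.81 = 714.2 N at 0.841 m → arm 0.2148 m → τ = 153.4 N·m clockwise.
Wall normal N acts horizontally at the top; its moment arm is the height L sinθ = 3.84·sin75.2° = 3.713 m, counterclockwise.
Στ = 0 ⇒ N × 3.713 = 231.8 ⇒ N = 62.43 N.
ΣFx = 0 ⇒ f = N_wall = 62.43 N. ΣFy = 0 ⇒ N_floor = 874.1 N.
μ_min = f / N_floor = 62.43 / 874.1 = 0.0714.

μ_min ≈ 0.0714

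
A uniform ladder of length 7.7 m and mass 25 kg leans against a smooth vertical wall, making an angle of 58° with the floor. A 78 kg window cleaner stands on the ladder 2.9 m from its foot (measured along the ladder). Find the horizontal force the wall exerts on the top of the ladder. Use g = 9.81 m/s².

N_wall ≈ 257 N

About the foot of the ladder:
Ladder weight 25×9.81 = 245.2 N acts at 3.85 m along the ladder; its horizontal arm is 3.85·cos58° = 2.04 m → τ = 500.2 N·m clockwise.
Window cleaner: 78×9.81 = 765.2 N at 2.9 m → arm 1.537 m → τ = 1176 N·m clockwise.
Wall normal N acts horizontally at the top; its moment arm is the height L sinθ = 7.7·sin58° = 6.53 m, counterclockwise.
Setting net torque to zero: N × 6.53 = 1676 → N = 257 N.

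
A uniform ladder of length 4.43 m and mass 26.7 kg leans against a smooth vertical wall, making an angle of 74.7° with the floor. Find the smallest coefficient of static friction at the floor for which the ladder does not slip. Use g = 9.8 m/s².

Take moments about the foot of the ladder.
Ladder weight 26.7×9.8 = 261.7 N acts at 2.215 m along the ladder; its horizontal arm is 2.215·cos74.7° = 0.5845 m → τ = 153 N·m clockwise.
Wall normal N acts horizontally at the top; its moment arm is the height L sinθ = 4.43·sin74.7° = 4.273 m, counterclockwise.
Στ = 0 ⇒ N × 4.273 = 153 ⇒ N = 35.81 N.
ΣFx = 0 ⇒ f = N_wall = 35.81 N. ΣFy = 0 ⇒ N_floor = 261.7 N.
μ_min = f / N_floor = 35.81 / 261.7 = 0.137.

μ_min ≈ 0.137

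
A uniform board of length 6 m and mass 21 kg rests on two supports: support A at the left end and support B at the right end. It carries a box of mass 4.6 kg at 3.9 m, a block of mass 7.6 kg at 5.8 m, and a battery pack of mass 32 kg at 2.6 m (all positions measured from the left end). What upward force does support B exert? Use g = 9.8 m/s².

Choose support A as the axis so its reaction then has zero moment arm.
Beam weight: 21 × 9.8 = 205.8 N down at 3 m → arm 3 m, τ = 205.8 × 3 = 617.4 N·m clockwise.
Box: 4.6 × 9.8 = 45.08 N down at 3.9 m → arm 3.9 m, τ = 45.08 × 3.9 = 175.8 N·m clockwise.
Block: 7.6 × 9.8 = 74.48 N down at 5.8 m → arm 5.8 m, τ = 74.48 × 5.8 = 432 N·m clockwise.
Battery pack: 32 × 9.8 = 313.6 N down at 2.6 m → arm 2.6 m, τ = 313.6 × 2.6 = 815.4 N·m clockwise.
Net load moment about support A = 2041 N·m clockwise.
Reaction R at support B is upward at 6 m, arm 6 m → moment R × 6 counterclockwise.
Balancing moments: R × 6 = 2041, giving R = 340 N.

R_B ≈ 340 N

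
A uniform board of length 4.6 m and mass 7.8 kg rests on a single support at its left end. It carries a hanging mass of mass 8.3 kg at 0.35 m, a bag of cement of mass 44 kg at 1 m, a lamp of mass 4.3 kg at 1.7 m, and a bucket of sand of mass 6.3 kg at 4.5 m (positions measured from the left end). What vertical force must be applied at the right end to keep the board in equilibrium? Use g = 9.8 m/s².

F ≈ 214 N

Take moments about the left end.
Beam weight: 7.8 × 9.8 = 76.44 N down at 2.3 m → arm 2.3 m, τ = 76.44 × 2.3 = 175.8 N·m clockwise.
Hanging mass: 8.3 × 9.8 = 81.34 N down at 0.35 m → arm 0.35 m, τ = 81.34 × 0.35 = 28.47 N·m clockwise.
Bag of cement: 44 × 9.8 = 431.2 N down at 1 m → arm 1 m, τ = 431.2 × 1 = 431.2 N·m clockwise.
Lamp: 4.3 × 9.8 = 42.14 N down at 1.7 m → arm 1.7 m, τ = 42.14 × 1.7 = 71.64 N·m clockwise.
Bucket of sand: 6.3 × 9.8 = 61.74 N down at 4.5 m → arm 4.5 m, τ = 61.74 × 4.5 = 277.8 N·m clockwise.
Net moment of the loads = 984.9 N·m clockwise.
The upward force F acts at the right end, arm 4.6 m, giving F × 4.6 counterclockwise.
Setting net torque to zero: F × 4.6 = 984.9 → F = 984.9 / 4.6 = 214 N.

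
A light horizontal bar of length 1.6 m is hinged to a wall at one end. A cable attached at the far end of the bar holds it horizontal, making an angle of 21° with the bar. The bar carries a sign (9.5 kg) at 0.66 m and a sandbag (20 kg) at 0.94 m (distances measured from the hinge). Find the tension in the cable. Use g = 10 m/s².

T ≈ 437 N

Sum moments about the hinge (the unknown hinge reaction has zero arm there).
Sign: 9.5 × 10 = 95 N down at 0.66 m → arm 0.66 m, τ = 95 × 0.66 = 62.7 N·m clockwise.
Sandbag: 20 × 10 = 200 N down at 0.94 m → arm 0.94 m, τ = 200 × 0.94 = 188 N·m clockwise.
Total clockwise load moment = 250.7 N·m.
The cable tension T acts at 1.6 m; only its component perpendicular to the bar, T sinθ, produces torque. sin 21° = 0.3584.
Balancing moments: T × 1.6 × 0.3584 = 250.7, giving T = 250.7 / 0.5734 = 437 N.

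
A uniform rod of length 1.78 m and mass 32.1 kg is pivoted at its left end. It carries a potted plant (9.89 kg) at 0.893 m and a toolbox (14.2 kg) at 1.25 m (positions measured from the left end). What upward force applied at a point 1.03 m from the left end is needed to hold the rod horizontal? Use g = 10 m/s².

About the left end:
Beam weight: 32.1 × 10 = 321 N down at 0.89 m → arm 0.89 m, τ = 321 × 0.89 = 285.7 N·m clockwise.
Potted plant: 9.89 × 10 = 98.9 N down at 0.893 m → arm 0.893 m, τ = 98.9 × 0.893 = 88.32 N·m clockwise.
Toolbox: 14.2 × 10 = 142 N down at 1.25 m → arm 1.25 m, τ = 142 × 1.25 = 177.5 N·m clockwise.
Net moment of the loads = 551.5 N·m clockwise.
The upward force F acts at a point 1.03 m from the left end, arm 1.03 m, giving F × 1.03 counterclockwise.
Setting net torque to zero: F × 1.03 = 551.5 → F = 551.5 / 1.03 = 535 N.

F ≈ 535 N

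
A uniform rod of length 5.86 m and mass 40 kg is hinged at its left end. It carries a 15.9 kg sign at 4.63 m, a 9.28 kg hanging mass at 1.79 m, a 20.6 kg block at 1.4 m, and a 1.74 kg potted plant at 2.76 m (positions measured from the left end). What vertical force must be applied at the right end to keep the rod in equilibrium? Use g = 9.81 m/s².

F ≈ 404 N

Sum moments about the left end (the unknown pivot reaction has zero arm there).
Beam weight: 40 × 9.81 = 392.4 N down at 2.93 m → arm 2.93 m, τ = 392.4 × 2.93 = 1150 N·m clockwise.
Sign: 15.9 × 9.81 = 156 N down at 4.63 m → arm 4.63 m, τ = 156 × 4.63 = 722.3 N·m clockwise.
Hanging mass: 9.28 × 9.81 = 91.04 N down at 1.79 m → arm 1.79 m, τ = 91.04 × 1.79 = 163 N·m clockwise.
Block: 20.6 × 9.81 = 202.1 N down at 1.4 m → arm 1.4 m, τ = 202.1 × 1.4 = 282.9 N·m clockwise.
Potted plant: 1.74 × 9.81 = 17.07 N down at 2.76 m → arm 2.76 m, τ = 17.07 × 2.76 = 47.11 N·m clockwise.
Net moment of the loads = 2365 N·m clockwise.
The upward force F acts at the right end, arm 5.86 m, giving F × 5.86 counterclockwise.
For rotational equilibrium, F × 5.86 = 2365, so F = 2365 / 5.86 = 404 N.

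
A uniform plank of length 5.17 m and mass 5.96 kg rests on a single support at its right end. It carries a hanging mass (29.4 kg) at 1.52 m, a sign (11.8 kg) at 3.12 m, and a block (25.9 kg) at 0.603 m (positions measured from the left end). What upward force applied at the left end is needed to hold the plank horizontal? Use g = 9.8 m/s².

F ≈ 503 N

Take moments about the right end.
Beam weight: 5.96 × 9.8 = 58.41 N down at 2.585 m → arm 2.585 m, τ = 58.41 × 2.585 = 151 N·m counterclockwise.
Hanging mass: 29.4 × 9.8 = 288.1 N down at 1.52 m → arm 3.65 m, τ = 288.1 × 3.65 = 1052 N·m counterclockwise.
Sign: 11.8 × 9.8 = 115.6 N down at 3.12 m → arm 2.05 m, τ = 115.6 × 2.05 = 237 N·m counterclockwise.
Block: 25.9 × 9.8 = 253.8 N down at 0.603 m → arm 4.567 m, τ = 253.8 × 4.567 = 1159 N·m counterclockwise.
Net moment of the loads = 2599 N·m counterclockwise.
The upward force F acts at the left end, arm 5.17 m, giving F × 5.17 clockwise.
Balancing moments: F × 5.17 = 2599, giving F = 2599 / 5.17 = 503 N.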